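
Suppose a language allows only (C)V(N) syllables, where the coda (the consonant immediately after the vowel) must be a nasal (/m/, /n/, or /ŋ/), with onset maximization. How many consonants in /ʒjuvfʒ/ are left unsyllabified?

4

Under (C)V(N), the unsyllabifiable consonants are /ʒ/, /v/, /f/, /ʒ/ (only a nasal (/m/, /n/, or /ŋ/) is licensed in coda position; onsets are limited to one consonant).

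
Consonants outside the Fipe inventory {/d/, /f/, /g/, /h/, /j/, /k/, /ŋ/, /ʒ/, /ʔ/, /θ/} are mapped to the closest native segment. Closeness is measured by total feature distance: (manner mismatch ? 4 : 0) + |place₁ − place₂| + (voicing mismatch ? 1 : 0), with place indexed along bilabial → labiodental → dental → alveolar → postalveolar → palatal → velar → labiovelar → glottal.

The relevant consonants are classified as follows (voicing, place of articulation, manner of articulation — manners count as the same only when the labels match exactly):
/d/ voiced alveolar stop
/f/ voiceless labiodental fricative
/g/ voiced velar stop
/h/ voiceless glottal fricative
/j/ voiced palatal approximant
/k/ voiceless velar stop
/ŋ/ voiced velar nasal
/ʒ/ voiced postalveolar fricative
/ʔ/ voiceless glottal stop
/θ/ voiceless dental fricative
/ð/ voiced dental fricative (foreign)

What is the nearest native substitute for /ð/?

θ

/θ/ is closest: same manner (fricative), place distance 0 (dental→dental), voicing differs (+1); total 1. Next closest is /f/ at distance 2.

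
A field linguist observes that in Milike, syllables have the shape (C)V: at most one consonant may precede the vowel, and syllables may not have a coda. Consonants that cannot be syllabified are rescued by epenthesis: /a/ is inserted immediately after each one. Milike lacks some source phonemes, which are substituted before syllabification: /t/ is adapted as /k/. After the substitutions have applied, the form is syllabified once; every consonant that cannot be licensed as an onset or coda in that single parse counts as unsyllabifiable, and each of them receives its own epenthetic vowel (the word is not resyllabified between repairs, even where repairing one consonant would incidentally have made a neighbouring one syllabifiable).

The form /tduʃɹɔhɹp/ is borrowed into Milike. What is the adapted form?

kaduʃaɹɔhaɹapa

Substitution: /t/ → /k/, giving /kduʃɹɔhɹp/.
The consonants /k/, /ʃ/, /h/, /ɹ/, /p/ cannot be parsed into a legal (C)V syllable (no codas are permitted; onsets are limited to one consonant).
Each unlicensed consonant becomes the onset of a new syllable: /k/ → /ka/, /ʃ/ → /ʃa/, /h/ → /ha/, /ɹ/ → /ɹa/, /p/ → /pa/.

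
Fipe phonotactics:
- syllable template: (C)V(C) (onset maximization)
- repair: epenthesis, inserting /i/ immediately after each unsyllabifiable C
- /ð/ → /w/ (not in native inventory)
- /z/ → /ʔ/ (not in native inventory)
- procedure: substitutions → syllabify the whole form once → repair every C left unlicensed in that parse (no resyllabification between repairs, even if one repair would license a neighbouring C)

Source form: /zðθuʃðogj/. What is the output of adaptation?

ʔiwiθuʃwogji

Substitution: /z/ → /ʔ/, /ð/ → /w/, giving /ʔwθuʃwogj/.
Under (C)V(C), the unsyllabifiable consonants are /ʔ/, /w/, /j/ (at most one coda consonant is licensed; onsets are limited to one consonant).
Epenthesis after each stranded consonant: /ʔ/ → /ʔi/, /w/ → /wi/, /j/ → /ji/.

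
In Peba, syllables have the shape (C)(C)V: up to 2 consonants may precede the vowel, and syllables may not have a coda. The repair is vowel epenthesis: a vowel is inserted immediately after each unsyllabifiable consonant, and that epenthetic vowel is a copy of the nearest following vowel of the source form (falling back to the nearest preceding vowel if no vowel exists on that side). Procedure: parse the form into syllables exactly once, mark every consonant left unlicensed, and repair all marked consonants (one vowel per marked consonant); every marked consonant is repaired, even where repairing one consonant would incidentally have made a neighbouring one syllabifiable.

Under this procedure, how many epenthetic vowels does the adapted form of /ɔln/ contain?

2

The unsyllabifiable consonants are /l/, /n/; each receives one epenthetic vowel.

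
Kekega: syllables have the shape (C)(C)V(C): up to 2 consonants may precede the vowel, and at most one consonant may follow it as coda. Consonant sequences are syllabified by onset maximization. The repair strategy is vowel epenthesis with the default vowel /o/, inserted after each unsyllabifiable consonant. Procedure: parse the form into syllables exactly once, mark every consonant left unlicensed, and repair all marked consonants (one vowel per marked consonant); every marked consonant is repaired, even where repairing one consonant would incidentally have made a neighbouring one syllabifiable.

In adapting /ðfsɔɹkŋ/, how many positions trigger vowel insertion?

3

The unsyllabifiable consonants are /ð/, /k/, /ŋ/; each receives one epenthetic vowel.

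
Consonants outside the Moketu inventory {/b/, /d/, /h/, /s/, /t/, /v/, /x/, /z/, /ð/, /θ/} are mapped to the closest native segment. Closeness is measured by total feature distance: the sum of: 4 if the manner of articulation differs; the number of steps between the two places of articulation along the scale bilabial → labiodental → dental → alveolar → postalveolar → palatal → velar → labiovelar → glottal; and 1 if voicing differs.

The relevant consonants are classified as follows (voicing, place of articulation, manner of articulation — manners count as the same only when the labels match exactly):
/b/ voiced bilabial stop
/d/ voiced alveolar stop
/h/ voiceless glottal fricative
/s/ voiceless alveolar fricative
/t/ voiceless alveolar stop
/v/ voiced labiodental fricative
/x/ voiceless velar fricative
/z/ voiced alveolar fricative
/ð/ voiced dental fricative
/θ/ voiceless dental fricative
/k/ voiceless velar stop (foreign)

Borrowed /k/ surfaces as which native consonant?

t

/t/ is closest: same manner (stop), place distance 3 (velar→alveolar), same voicing; total 3. Next closest is /d/ at distance 4.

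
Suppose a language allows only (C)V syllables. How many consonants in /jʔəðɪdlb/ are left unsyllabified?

4

Syllabifying with onset maximization leaves /j/, /d/, /l/, /b/ stranded (no codas are permitted; onsets are limited to one consonant).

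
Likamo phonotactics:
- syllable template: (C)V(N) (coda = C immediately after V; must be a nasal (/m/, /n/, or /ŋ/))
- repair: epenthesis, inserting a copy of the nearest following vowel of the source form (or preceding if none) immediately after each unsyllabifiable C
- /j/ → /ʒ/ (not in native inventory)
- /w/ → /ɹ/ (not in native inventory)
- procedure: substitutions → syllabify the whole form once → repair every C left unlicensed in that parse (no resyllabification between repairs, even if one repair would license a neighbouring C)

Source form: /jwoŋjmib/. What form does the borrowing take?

Substitution: /j/ → /ʒ/, /w/ → /ɹ/, giving /ʒɹoŋʒmib/.
The consonants /ʒ/, /ʒ/, /b/ cannot be parsed into a legal (C)V(N) syllable (only a nasal (/m/, /n/, or /ŋ/) is licensed in coda position; onsets are limited to one consonant).
Epenthesis after each stranded consonant: /ʒ/ → /ʒo/, /ʒ/ → /ʒi/, /b/ → /bi/.

ʒoɹoŋʒimibi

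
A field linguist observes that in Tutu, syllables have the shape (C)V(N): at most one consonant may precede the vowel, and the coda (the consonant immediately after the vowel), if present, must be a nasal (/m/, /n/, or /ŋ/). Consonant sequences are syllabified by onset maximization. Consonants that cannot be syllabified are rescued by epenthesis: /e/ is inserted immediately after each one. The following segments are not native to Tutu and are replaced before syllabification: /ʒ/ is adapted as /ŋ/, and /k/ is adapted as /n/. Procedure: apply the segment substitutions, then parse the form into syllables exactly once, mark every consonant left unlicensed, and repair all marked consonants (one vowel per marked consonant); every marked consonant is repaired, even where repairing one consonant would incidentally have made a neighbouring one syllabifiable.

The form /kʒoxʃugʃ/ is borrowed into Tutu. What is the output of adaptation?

neŋoxeʃugeʃe

Substitution: /k/ → /n/, /ʒ/ → /ŋ/, giving /nŋoxʃugʃ/.
Under (C)V(N), the unsyllabifiable consonants are /n/, /x/, /g/, /ʃ/ (only a nasal (/m/, /n/, or /ŋ/) is licensed in coda position; onsets are limited to one consonant).
Each unlicensed consonant becomes the onset of a new syllable: /n/ → /ne/, /x/ → /xe/, /g/ → /ge/, /ʃ/ → /ʃe/.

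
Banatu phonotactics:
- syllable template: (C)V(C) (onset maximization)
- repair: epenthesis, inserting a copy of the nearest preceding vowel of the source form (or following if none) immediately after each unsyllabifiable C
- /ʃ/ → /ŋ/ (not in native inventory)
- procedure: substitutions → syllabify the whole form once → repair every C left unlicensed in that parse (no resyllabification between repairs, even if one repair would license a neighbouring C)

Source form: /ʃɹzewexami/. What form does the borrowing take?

ŋeɹezewexami

Substitution: /ʃ/ → /ŋ/, giving /ŋɹzewexami/.
Syllabifying with onset maximization leaves /ŋ/, /ɹ/ stranded (at most one coda consonant is licensed; onsets are limited to one consonant).
Epenthesis after each stranded consonant: /ŋ/ → /ŋe/, /ɹ/ → /ɹe/.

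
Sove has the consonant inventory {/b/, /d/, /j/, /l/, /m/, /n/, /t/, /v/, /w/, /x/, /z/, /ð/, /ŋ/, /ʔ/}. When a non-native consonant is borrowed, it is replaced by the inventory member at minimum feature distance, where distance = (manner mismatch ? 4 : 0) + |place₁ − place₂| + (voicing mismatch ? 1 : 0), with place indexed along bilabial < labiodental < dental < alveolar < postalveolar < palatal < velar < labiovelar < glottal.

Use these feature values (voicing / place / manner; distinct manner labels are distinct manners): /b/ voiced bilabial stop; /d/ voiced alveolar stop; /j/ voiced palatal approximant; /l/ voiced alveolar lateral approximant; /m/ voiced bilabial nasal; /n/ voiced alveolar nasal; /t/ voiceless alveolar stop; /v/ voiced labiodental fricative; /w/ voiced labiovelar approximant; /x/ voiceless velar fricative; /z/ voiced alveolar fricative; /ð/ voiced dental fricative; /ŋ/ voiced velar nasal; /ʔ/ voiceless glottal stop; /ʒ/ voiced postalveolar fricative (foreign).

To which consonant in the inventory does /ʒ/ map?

z

/z/ is closest: same manner (fricative), place distance 1 (postalveolar→alveolar), same voicing; total 1. Next closest is /ð/ at distance 2.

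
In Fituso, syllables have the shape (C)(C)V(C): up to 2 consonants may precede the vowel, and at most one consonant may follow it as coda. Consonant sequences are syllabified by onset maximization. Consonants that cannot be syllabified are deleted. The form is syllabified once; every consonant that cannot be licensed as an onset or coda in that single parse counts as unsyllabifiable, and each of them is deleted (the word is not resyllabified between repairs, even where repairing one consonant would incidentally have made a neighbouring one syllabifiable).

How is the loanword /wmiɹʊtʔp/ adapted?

wmiɹʊt

Syllabifying with onset maximization leaves /ʔ/, /p/ stranded (at most one coda consonant is licensed; onsets may contain at most 2 consonants).
Each unlicensed consonant is deleted: /ʔ/, /p/.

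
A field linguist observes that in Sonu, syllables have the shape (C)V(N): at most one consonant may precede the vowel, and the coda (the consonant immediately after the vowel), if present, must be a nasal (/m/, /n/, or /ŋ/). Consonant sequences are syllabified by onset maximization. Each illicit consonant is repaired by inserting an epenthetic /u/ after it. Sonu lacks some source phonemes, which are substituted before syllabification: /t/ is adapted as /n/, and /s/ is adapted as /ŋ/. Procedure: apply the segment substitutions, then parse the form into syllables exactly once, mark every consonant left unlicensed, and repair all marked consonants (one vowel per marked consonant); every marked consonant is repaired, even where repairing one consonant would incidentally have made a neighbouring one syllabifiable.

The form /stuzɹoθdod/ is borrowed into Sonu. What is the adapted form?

ŋunuzuɹoθudodu

Substitution: /s/ → /ŋ/, /t/ → /n/, giving /ŋnuzɹoθdod/.
Syllabifying with onset maximization leaves /ŋ/, /z/, /θ/, /d/ stranded (only a nasal (/m/, /n/, or /ŋ/) is licensed in coda position; onsets are limited to one consonant).
Each unlicensed consonant becomes the onset of a new syllable: /ŋ/ → /ŋu/, /z/ → /zu/, /θ/ → /θu/, /d/ → /du/.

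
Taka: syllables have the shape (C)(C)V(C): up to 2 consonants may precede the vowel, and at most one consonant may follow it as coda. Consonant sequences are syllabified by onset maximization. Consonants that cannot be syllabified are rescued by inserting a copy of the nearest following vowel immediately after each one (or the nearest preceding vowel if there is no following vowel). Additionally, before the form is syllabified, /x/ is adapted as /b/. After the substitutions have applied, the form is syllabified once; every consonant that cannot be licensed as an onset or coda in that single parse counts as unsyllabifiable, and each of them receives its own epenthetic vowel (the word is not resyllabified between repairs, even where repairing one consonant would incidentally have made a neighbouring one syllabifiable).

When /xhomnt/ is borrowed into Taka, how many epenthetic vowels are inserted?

2

After substitution the input is /bhomnt/.
The unsyllabifiable consonants are /n/, /t/; each receives one epenthetic vowel.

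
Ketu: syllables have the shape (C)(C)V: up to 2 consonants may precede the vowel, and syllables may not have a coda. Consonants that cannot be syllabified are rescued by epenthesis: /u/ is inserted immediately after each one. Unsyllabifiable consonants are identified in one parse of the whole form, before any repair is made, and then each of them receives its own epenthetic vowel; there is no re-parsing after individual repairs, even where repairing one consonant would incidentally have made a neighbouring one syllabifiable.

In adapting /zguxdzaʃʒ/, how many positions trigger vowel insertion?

The unsyllabifiable consonants are /x/, /ʃ/, /ʒ/; each receives one epenthetic vowel.

3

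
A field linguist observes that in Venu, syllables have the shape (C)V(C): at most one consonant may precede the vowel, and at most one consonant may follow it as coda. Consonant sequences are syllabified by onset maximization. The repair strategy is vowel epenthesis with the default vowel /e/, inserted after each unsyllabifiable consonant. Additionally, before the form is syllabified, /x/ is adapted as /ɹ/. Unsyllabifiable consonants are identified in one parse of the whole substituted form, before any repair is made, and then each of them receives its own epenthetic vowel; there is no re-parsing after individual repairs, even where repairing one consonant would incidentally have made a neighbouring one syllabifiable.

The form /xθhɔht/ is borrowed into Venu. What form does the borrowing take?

ɹeθehɔhte

Substitution: /x/ → /ɹ/, giving /ɹθhɔht/.
Under (C)V(C), the unsyllabifiable consonants are /ɹ/, /θ/, /t/ (at most one coda consonant is licensed; onsets are limited to one consonant).
Epenthesis after each stranded consonant: /ɹ/ → /ɹe/, /θ/ → /θe/, /t/ → /te/.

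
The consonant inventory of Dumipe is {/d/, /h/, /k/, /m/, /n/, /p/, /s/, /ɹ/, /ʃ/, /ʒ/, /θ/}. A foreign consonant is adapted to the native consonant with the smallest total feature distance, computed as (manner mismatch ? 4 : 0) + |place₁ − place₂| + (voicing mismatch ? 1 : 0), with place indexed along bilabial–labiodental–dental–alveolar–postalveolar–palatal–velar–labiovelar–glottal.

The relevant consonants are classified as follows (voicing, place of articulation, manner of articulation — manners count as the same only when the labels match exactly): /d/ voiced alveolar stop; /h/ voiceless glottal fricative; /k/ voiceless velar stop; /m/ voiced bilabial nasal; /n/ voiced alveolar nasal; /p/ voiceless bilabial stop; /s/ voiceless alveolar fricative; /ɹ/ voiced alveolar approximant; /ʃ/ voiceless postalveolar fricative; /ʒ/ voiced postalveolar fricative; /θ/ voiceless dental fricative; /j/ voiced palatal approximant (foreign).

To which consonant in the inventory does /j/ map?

ɹ

/ɹ/ is closest: same manner (approximant), place distance 2 (palatal→alveolar), same voicing; total 2. Next closest is /ʒ/ at distance 5.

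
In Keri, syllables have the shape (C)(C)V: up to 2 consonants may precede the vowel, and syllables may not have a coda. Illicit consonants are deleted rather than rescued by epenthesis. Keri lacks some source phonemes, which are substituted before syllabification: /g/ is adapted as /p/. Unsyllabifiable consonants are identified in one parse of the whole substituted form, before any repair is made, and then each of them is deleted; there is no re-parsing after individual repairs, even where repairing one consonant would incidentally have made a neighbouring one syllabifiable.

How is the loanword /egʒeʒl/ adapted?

epʒe

Substitution: /g/ → /p/, giving /epʒeʒl/.
Syllabifying with onset maximization leaves /ʒ/, /l/ stranded (no codas are permitted; onsets may contain at most 2 consonants).
Deleting the stranded consonants removes /ʒ/, /l/.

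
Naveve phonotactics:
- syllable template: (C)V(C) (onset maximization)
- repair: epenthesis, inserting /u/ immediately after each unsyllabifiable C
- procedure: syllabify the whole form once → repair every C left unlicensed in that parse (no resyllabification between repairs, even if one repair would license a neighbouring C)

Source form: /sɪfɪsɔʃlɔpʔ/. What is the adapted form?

sɪfɪsɔʃlɔpʔu

Syllabifying with onset maximization leaves /ʔ/ stranded (at most one coda consonant is licensed; onsets are limited to one consonant).
Each unlicensed consonant becomes the onset of a new syllable: /ʔ/ → /ʔu/.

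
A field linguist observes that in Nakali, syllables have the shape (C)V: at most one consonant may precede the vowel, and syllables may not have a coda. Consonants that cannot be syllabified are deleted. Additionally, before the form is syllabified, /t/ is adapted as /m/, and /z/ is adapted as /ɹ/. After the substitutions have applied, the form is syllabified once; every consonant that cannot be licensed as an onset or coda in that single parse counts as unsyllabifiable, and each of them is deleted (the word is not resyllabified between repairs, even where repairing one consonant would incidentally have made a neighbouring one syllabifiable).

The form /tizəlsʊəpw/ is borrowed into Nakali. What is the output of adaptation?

Substitution: /t/ → /m/, /z/ → /ɹ/, giving /miɹəlsʊəpw/.
Under (C)V, the unsyllabifiable consonants are /l/, /p/, /w/ (no codas are permitted; onsets are limited to one consonant).
Deleting the stranded consonants removes /l/, /p/, /w/.

miɹəsʊə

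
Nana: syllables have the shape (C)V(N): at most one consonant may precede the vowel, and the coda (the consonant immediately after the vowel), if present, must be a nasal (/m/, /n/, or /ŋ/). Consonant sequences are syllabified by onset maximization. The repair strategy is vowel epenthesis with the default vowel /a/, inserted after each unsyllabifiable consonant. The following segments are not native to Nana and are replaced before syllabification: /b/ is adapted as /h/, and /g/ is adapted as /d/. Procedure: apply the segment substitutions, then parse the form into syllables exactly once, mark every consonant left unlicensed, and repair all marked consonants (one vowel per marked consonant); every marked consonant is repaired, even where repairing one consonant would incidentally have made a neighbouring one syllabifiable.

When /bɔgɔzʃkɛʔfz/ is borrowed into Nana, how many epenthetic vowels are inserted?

5

After substitution the input is /hɔdɔzʃkɛʔfz/.
The unsyllabifiable consonants are /z/, /ʃ/, /ʔ/, /f/, /z/; each receives one epenthetic vowel.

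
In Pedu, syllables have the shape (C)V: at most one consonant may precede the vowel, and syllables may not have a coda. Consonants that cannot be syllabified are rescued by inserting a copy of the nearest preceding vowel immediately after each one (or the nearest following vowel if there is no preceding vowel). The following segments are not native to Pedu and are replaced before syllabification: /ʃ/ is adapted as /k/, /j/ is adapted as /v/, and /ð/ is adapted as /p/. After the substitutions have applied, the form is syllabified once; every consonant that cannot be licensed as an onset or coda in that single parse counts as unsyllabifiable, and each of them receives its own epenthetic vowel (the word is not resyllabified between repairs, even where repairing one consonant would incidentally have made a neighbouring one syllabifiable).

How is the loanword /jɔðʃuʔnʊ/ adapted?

vɔpɔkuʔunʊ

Substitution: /j/ → /v/, /ð/ → /p/, /ʃ/ → /k/, giving /vɔpkuʔnʊ/.
The consonants /p/, /ʔ/ cannot be parsed into a legal (C)V syllable (no codas are permitted; onsets are limited to one consonant).
Each unlicensed consonant becomes the onset of a new syllable: /p/ → /pɔ/, /ʔ/ → /ʔu/.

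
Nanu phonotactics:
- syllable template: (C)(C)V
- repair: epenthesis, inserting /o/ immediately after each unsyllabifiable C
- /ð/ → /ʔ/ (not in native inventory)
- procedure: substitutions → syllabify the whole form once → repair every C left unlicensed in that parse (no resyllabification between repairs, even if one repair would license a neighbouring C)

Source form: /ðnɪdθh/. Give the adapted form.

Substitution: /ð/ → /ʔ/, giving /ʔnɪdθh/.
Syllabifying with onset maximization leaves /d/, /θ/, /h/ stranded (no codas are permitted; onsets may contain at most 2 consonants).
Epenthesis after each stranded consonant: /d/ → /do/, /θ/ → /θo/, /h/ → /ho/.

ʔnɪdoθoho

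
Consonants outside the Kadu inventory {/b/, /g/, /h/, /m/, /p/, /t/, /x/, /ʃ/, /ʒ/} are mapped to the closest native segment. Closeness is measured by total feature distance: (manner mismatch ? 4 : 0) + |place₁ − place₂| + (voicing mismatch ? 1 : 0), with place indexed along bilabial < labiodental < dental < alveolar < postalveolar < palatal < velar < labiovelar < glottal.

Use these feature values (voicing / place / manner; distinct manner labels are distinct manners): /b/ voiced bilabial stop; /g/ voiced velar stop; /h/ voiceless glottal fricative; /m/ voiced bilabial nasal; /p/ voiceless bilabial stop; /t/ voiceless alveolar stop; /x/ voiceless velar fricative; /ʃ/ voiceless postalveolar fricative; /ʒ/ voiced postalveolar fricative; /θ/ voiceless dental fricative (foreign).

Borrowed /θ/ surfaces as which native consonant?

ʃ

/ʃ/ is closest: same manner (fricative), place distance 2 (dental→postalveolar), same voicing; total 2. Next closest is /ʒ/ at distance 3.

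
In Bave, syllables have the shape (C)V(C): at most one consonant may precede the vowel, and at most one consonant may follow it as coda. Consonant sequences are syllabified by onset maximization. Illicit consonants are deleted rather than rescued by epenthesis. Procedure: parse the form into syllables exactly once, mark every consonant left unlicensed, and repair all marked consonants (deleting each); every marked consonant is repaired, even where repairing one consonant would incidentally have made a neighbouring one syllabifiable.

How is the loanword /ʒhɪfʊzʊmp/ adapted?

hɪfʊzʊm

Syllabifying with onset maximization leaves /ʒ/, /p/ stranded (at most one coda consonant is licensed; onsets are limited to one consonant).
Deleting the stranded consonants removes /ʒ/, /p/.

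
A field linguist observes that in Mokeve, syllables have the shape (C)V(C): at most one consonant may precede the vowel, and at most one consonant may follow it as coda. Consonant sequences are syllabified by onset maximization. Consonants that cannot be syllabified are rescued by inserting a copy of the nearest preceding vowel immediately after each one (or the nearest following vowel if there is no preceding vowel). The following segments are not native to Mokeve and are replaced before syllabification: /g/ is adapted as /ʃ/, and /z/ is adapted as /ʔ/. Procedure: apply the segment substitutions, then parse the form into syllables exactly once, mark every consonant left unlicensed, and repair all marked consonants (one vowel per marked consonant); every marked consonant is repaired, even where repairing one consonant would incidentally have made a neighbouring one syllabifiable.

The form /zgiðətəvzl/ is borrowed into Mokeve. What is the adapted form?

ʔiʃiðətəvʔələ

Substitution: /z/ → /ʔ/, /g/ → /ʃ/, giving /ʔʃiðətəvʔl/.
Under (C)V(C), the unsyllabifiable consonants are /ʔ/, /ʔ/, /l/ (at most one coda consonant is licensed; onsets are limited to one consonant).
Each unlicensed consonant becomes the onset of a new syllable: /ʔ/ → /ʔi/, /ʔ/ → /ʔə/, /l/ → /lə/.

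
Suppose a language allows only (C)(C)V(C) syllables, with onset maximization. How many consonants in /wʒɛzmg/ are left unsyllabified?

The consonants /m/, /g/ cannot be parsed into a legal (C)(C)V(C) syllable (at most one coda consonant is licensed; onsets may contain at most 2 consonants).

2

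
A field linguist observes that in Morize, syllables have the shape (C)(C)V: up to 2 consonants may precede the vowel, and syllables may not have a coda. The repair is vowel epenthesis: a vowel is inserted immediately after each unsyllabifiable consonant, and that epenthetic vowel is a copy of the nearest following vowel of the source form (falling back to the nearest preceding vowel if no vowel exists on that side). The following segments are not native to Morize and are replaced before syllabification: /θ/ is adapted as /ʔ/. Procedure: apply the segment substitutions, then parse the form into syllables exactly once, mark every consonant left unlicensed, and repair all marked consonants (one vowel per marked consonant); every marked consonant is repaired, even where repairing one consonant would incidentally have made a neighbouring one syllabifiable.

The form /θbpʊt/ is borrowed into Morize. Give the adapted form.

Substitution: /θ/ → /ʔ/, giving /ʔbpʊt/.
Syllabifying with onset maximization leaves /ʔ/, /t/ stranded (no codas are permitted; onsets may contain at most 2 consonants).
Epenthesis after each stranded consonant: /ʔ/ → /ʔʊ/, /t/ → /tʊ/.

ʔʊbpʊtʊ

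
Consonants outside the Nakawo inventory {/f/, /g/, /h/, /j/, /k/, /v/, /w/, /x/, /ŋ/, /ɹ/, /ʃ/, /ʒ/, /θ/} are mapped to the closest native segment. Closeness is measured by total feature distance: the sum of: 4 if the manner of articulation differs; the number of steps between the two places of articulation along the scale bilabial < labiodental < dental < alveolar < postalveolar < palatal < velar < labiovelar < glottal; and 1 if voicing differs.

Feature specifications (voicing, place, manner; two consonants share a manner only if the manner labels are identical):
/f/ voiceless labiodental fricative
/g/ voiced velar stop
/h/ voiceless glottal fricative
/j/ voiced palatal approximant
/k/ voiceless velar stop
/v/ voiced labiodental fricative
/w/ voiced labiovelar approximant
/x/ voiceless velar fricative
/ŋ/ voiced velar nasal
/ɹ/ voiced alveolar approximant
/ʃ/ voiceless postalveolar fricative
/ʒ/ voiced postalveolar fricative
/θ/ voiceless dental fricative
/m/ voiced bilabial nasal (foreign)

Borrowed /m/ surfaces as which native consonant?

/v/ is closest: manner differs (nasal→fricative, +4), place distance 1 (bilabial→labiodental), same voicing; total 5. Next closest is /f/ at distance 6.

v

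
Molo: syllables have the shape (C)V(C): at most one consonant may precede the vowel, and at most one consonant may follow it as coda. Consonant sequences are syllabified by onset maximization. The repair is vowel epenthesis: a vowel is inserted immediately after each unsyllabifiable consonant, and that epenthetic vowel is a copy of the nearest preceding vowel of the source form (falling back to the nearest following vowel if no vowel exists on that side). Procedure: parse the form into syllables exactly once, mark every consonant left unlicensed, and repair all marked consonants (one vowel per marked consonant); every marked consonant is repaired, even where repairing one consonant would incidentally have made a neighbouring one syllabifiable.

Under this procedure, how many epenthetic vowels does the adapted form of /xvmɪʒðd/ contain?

The unsyllabifiable consonants are /x/, /v/, /ð/, /d/; each receives one epenthetic vowel.

4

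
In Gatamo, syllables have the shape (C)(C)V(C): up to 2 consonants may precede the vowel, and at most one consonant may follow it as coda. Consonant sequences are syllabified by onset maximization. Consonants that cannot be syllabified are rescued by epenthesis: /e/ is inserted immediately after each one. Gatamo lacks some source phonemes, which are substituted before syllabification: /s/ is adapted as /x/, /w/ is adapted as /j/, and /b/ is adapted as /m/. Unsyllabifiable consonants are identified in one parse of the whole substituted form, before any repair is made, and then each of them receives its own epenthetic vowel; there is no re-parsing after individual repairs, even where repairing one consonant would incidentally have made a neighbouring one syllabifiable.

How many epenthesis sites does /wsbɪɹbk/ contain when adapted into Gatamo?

After substitution the input is /jxmɪɹmk/.
The unsyllabifiable consonants are /j/, /m/, /k/; each receives one epenthetic vowel.

3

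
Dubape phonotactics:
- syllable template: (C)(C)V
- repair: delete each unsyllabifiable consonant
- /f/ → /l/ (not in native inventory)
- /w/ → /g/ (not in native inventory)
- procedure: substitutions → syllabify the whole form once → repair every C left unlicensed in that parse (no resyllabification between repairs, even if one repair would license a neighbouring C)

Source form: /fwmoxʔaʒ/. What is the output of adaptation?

gmoxʔa

Substitution: /f/ → /l/, /w/ → /g/, giving /lgmoxʔaʒ/.
Syllabifying with onset maximization leaves /l/, /ʒ/ stranded (no codas are permitted; onsets may contain at most 2 consonants).
Deleting the stranded consonants removes /l/, /ʒ/.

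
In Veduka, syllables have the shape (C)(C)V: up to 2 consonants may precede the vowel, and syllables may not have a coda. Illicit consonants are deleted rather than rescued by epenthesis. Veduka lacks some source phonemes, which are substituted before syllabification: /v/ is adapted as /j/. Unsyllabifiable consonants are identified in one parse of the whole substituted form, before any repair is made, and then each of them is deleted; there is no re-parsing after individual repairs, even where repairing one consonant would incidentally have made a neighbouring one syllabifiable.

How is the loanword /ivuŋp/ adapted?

Substitution: /v/ → /j/, giving /ijuŋp/.
Syllabifying with onset maximization leaves /ŋ/, /p/ stranded (no codas are permitted; onsets may contain at most 2 consonants).
Each unlicensed consonant is deleted: /ŋ/, /p/.

iju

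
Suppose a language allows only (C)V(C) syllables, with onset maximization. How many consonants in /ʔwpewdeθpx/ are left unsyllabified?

4

Syllabifying with onset maximization leaves /ʔ/, /w/, /p/, /x/ stranded (at most one coda consonant is licensed; onsets are limited to one consonant).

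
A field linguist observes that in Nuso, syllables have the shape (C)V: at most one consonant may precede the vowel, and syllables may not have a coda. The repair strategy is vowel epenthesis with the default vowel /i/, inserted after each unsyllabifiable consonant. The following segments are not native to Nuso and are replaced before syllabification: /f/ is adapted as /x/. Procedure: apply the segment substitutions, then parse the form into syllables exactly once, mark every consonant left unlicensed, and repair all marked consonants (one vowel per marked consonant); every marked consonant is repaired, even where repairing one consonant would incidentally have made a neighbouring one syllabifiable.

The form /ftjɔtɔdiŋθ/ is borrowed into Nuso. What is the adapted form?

Substitution: /f/ → /x/, giving /xtjɔtɔdiŋθ/.
Under (C)V, the unsyllabifiable consonants are /x/, /t/, /ŋ/, /θ/ (no codas are permitted; onsets are limited to one consonant).
Inserting the epenthetic vowel yields /x/ → /xi/, /t/ → /ti/, /ŋ/ → /ŋi/, /θ/ → /θi/.

xitijɔtɔdiŋiθi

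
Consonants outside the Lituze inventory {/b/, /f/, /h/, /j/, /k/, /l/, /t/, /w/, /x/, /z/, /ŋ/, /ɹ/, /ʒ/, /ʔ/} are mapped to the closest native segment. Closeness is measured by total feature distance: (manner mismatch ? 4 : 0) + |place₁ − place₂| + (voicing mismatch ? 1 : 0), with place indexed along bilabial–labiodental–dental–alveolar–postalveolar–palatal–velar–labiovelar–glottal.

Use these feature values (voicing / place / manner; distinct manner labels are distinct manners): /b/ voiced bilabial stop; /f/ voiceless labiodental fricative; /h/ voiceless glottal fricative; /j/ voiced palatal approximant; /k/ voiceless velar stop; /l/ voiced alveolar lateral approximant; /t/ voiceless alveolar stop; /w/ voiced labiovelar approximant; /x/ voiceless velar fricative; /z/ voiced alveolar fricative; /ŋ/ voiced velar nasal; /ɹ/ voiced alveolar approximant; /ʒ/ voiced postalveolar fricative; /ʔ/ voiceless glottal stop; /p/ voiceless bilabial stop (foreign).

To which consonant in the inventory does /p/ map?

b

/b/ is closest: same manner (stop), place distance 0 (bilabial→bilabial), voicing differs (+1); total 1. Next closest is /t/ at distance 3.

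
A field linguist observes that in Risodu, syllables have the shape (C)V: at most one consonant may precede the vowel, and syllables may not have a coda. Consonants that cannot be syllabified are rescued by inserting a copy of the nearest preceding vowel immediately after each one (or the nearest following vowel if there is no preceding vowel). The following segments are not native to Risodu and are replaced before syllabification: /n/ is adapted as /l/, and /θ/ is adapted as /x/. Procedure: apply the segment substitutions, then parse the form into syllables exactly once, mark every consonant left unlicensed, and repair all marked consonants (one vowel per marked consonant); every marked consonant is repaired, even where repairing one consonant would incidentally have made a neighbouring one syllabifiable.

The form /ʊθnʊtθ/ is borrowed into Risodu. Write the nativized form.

ʊxʊlʊtʊxʊ

Substitution: /θ/ → /x/, /n/ → /l/, giving /ʊxlʊtx/.
The consonants /x/, /t/, /x/ cannot be parsed into a legal (C)V syllable (no codas are permitted; onsets are limited to one consonant).
Inserting the epenthetic vowel yields /x/ → /xʊ/, /t/ → /tʊ/, /x/ → /xʊ/.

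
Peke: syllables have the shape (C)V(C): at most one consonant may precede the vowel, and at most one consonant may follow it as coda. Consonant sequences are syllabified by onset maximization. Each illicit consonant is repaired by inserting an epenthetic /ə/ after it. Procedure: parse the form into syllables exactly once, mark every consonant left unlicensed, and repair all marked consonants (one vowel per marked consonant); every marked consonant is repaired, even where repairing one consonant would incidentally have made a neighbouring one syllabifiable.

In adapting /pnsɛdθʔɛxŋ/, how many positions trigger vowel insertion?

The unsyllabifiable consonants are /p/, /n/, /θ/, /ŋ/; each receives one epenthetic vowel.

4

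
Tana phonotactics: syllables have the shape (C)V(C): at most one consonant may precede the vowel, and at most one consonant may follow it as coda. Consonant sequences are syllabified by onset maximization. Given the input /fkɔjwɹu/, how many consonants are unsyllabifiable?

2

Under (C)V(C), the unsyllabifiable consonants are /f/, /w/ (at most one coda consonant is licensed; onsets are limited to one consonant).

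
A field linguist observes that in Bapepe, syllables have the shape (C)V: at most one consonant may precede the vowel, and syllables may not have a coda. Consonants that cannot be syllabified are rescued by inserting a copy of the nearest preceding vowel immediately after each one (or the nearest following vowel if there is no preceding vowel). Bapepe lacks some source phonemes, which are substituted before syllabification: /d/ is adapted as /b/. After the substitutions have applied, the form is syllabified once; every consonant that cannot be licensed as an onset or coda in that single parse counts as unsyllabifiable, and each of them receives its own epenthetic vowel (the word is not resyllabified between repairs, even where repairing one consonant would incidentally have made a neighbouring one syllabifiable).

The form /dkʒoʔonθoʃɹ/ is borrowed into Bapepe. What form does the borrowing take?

bokoʒoʔonoθoʃoɹo

Substitution: /d/ → /b/, giving /bkʒoʔonθoʃɹ/.
The consonants /b/, /k/, /n/, /ʃ/, /ɹ/ cannot be parsed into a legal (C)V syllable (no codas are permitted; onsets are limited to one consonant).
Epenthesis after each stranded consonant: /b/ → /bo/, /k/ → /ko/, /n/ → /no/, /ʃ/ → /ʃo/, /ɹ/ → /ɹo/.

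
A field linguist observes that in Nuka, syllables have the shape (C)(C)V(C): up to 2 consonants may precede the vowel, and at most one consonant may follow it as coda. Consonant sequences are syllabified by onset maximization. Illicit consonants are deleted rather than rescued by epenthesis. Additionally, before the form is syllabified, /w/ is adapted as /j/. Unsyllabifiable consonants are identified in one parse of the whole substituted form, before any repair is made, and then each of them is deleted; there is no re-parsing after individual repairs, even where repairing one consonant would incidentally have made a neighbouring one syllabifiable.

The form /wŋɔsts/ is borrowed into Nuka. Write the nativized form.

Substitution: /w/ → /j/, giving /jŋɔsts/.
Under (C)(C)V(C), the unsyllabifiable consonants are /t/, /s/ (at most one coda consonant is licensed; onsets may contain at most 2 consonants).
Deletion applies to /t/, /s/.

jŋɔs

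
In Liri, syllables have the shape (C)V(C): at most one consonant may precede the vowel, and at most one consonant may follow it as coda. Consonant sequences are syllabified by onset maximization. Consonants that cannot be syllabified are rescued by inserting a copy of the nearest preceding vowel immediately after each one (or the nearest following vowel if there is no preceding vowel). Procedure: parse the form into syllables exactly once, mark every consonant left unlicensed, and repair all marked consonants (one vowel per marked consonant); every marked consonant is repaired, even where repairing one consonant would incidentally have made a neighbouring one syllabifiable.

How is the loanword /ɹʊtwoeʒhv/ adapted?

Under (C)V(C), the unsyllabifiable consonants are /h/, /v/ (at most one coda consonant is licensed; onsets are limited to one consonant).
Each unlicensed consonant becomes the onset of a new syllable: /h/ → /he/, /v/ → /ve/.

ɹʊtwoeʒheve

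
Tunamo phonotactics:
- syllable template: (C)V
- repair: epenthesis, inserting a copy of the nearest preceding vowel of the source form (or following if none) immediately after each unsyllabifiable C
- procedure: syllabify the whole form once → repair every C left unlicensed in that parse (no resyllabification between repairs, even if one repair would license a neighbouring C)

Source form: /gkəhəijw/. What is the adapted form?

Under (C)V, the unsyllabifiable consonants are /g/, /j/, /w/ (no codas are permitted; onsets are limited to one consonant).
Inserting the epenthetic vowel yields /g/ → /gə/, /j/ → /ji/, /w/ → /wi/.

gəkəhəijiwi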